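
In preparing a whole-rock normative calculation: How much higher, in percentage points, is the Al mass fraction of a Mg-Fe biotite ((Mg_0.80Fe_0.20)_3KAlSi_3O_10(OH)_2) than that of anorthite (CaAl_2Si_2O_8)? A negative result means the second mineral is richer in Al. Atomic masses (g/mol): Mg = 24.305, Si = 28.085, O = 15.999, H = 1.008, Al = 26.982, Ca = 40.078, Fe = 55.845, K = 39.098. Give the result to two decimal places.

First mineral: 26.982 g Al in 436.178 g formula = 6.19 wt% Al.
Second mineral: 53.964 g Al in 278.204 g formula = 19.40 wt% Al.
6.19% − 19.40% gives a difference of -13.21 percentage points.

-13.21 percentage points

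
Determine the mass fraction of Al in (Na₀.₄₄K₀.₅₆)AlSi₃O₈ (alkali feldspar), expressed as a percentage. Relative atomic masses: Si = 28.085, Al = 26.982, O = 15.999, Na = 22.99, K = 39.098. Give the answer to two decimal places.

9.95 weight percent

Molar mass of (Na₀.₄₄K₀.₅₆)AlSi₃O₈: 0.44·22.99 + 0.56·39.098 + 1·26.982 + 3·28.085 + 8·15.999 = 271.239 g/mol.
Mass of Al per formula unit: 1 × 26.982 = 26.982 g.
Weight fraction Al = 26.982 / 271.239 = 0.0995.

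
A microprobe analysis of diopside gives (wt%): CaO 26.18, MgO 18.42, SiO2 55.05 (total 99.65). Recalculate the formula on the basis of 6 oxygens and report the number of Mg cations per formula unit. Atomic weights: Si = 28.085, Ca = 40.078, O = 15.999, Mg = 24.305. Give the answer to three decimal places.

CaO (M=56.077): mol = 0.46686; Ca = 0.46686, O = 0.46686.
MgO (M=40.304): mol = 0.45703; Mg = 0.45703, O = 0.45703.
SiO2 (M=60.083): mol = 0.91623; Si = 0.91623, O = 1.83246.
ΣO = 2.75635; factor = 6/ΣO = 2.17679.
Mg apfu = 0.45703 × 2.17679 = 0.995.

0.995 Mg apfu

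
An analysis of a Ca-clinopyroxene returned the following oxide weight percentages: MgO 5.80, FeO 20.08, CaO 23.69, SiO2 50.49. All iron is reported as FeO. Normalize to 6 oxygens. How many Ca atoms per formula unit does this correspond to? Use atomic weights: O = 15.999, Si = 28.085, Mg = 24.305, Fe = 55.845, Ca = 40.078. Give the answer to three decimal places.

1.003 Ca apfu

MgO (M=40.304): mol = 0.14391; Mg = 0.14391, O = 0.14391.
FeO (M=71.844): mol = 0.27949; Fe = 0.27949, O = 0.27949.
CaO (M=56.077): mol = 0.42245; Ca = 0.42245, O = 0.42245.
SiO2 (M=60.083): mol = 0.84034; Si = 0.84034, O = 1.68068.
ΣO = 2.52653; factor = 6/ΣO = 2.37480.
Ca apfu = 0.42245 × 2.37480 = 1.003.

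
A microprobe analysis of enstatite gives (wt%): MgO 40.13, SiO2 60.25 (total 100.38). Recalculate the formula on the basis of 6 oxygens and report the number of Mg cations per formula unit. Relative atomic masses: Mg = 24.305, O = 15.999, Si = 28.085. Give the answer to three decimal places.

1.991 Mg apfu

MgO (M=40.304): mol = 0.99568; Mg = 0.99568, O = 0.99568.
SiO2 (M=60.083): mol = 1.00278; Si = 1.00278, O = 2.00556.
ΣO = 3.00124; factor = 6/ΣO = 1.99917.
Mg apfu = 0.99568 × 1.99917 = 1.991.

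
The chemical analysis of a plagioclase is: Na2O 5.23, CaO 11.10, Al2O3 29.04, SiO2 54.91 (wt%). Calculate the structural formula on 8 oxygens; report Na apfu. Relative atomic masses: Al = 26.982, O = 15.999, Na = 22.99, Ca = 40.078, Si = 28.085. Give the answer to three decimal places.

0.455 Na apfu

5.23 wt% Na2O ÷ 61.979 g/mol = 0.08438 mol, giving 0.16876 Na and 0.08438 O.
11.10 wt% CaO ÷ 56.077 g/mol = 0.19794 mol, giving 0.19794 Ca and 0.19794 O.
29.04 wt% Al2O3 ÷ 101.961 g/mol = 0.28481 mol, giving 0.56962 Al and 0.85443 O.
54.91 wt% SiO2 ÷ 60.083 g/mol = 0.91390 mol, giving 0.91390 Si and 1.82780 O.
Oxygen sums to 2.96455; scaling by 8/2.96455 = 2.69855 puts the formula on 8 O.
Na: 0.16876 × 2.69855 = 0.455 atoms per formula unit.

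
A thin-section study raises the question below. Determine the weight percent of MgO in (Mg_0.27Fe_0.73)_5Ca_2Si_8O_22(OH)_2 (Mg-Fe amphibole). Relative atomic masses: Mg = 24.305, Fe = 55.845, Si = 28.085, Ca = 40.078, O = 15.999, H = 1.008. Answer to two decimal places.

Molar mass of (Mg_0.27Fe_0.73)_5Ca_2Si_8O_22(OH)_2 = 1.35·24.305 + 3.65·55.845 + 2·40.078 + 8·28.085 + 24·15.999 + 2·1.008 = 927.474 g/mol.
Each formula unit contains 1.35 Mg, equivalent to 1.35/1 = 1.3500 mol MgO.
M(MgO) = 1×24.305 + 1×15.999 = 40.304 g/mol.
Mass of MgO per formula unit = 1.3500 × 40.304 = 54.410 g.
MgO wt% = 54.410 / 927.474 × 100 = 5.87%.

5.87 wt%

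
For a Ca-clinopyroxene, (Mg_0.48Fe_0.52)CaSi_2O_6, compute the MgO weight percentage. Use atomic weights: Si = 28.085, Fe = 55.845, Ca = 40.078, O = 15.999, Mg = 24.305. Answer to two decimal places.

M((Mg_0.48Fe_0.52)CaSi_2O_6) = 232.948 g/mol; M(MgO) = 40.304 g/mol.
Moles MgO per formula unit = 0.48 Mg ÷ 1 = 0.4800.
MgO fraction = (0.4800 × 40.304) / 232.948 = 19.346/232.948 = 0.0830.

8.30 wt%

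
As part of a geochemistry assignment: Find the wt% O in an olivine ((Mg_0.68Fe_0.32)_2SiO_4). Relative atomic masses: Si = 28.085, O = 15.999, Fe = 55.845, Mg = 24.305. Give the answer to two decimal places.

39.78 wt%

Formula mass = 1.36·24.305 + 0.64·55.845 + 1·28.085 + 4·15.999 = 160.877 g/mol, of which 63.996 g is O.
So O makes up 63.996/160.877 = 0.3978 of the mass, i.e. 39.78%.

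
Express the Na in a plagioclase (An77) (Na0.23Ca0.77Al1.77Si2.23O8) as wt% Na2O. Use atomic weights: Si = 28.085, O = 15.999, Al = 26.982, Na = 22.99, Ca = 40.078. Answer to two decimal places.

Molar mass of Na0.23Ca0.77Al1.77Si2.23O8 = 0.23·22.99 + 0.77·40.078 + 1.77·26.982 + 2.23·28.085 + 8·15.999 = 274.527 g/mol.
Each formula unit contains 0.23 Na, equivalent to 0.23/2 = 0.1150 mol Na2O.
M(Na2O) = 2×22.99 + 1×15.999 = 61.979 g/mol.
Mass of Na2O per formula unit = 0.1150 × 61.979 = 7.128 g.
Na2O wt% = 7.128 / 274.527 × 100 = 2.60%.

2.60 wt%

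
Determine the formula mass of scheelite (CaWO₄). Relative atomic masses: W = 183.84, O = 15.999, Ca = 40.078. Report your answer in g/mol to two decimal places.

287.91 g/mol

Ca: 1 × 40.078 = 40.0780
W: 1 × 183.84 = 183.8400
O: 4 × 15.999 = 63.9960
Summing the contributions gives the formula mass.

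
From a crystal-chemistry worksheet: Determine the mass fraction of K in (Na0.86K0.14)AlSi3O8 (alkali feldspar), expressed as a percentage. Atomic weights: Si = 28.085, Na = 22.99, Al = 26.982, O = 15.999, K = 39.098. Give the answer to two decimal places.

2.07 mass %

Molar mass of (Na0.86K0.14)AlSi3O8: 0.86×22.99 + 0.14×39.098 + 1×26.982 + 3×28.085 + 8×15.999 = 264.474 g/mol.
Mass of K per formula unit: 0.14 × 39.098 = 5.474 g.
Weight fraction K = 5.474 / 264.474 = 0.0207.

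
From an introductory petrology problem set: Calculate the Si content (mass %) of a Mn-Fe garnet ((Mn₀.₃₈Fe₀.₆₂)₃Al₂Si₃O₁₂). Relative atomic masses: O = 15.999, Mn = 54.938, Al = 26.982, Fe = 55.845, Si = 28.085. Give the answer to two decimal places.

16.96 mass %

Formula mass = 1.14·54.938 + 1.86·55.845 + 2·26.982 + 3·28.085 + 12·15.999 = 496.708 g/mol, of which 84.255 g is Si.
So Si makes up 84.255/496.708 = 0.1696 of the mass, i.e. 16.96%.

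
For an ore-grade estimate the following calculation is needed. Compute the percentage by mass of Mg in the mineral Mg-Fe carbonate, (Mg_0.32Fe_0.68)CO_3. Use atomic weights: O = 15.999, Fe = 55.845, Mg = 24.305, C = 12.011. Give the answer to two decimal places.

Formula mass = 0.32*24.305 + 0.68*55.845 + 1*12.011 + 3*15.999 = 105.760 g/mol, of which 7.778 g is Mg.
So Mg makes up 7.778/105.760 = 0.0735 of the mass, i.e. 7.35%.

7.35 mass %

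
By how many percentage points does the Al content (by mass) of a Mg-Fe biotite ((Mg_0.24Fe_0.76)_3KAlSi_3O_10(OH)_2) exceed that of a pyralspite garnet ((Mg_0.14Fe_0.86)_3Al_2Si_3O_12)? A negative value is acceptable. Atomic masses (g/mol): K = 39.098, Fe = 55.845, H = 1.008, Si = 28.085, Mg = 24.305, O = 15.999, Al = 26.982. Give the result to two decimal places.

Al in (Mg_0.24Fe_0.76)_3KAlSi_3O_10(OH)_2: molar mass 489.165 g/mol; 1×26.982 = 26.982 g → 5.52 wt%.
Al in (Mg_0.14Fe_0.86)_3Al_2Si_3O_12: molar mass 484.495 g/mol; 2×26.982 = 53.964 g → 11.14 wt%.
Difference = 5.52 − 11.14 = -5.62 percentage points.

-5.62 percentage points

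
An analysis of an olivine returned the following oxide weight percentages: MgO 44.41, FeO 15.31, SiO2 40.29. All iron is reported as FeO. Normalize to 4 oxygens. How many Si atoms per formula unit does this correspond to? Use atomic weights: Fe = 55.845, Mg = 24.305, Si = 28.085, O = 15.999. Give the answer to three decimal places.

MgO: 44.41/40.304 = 1.10188 mol → 1.10188 mol Mg, 1.10188 mol O.
FeO: 15.31/71.844 = 0.21310 mol → 0.21310 mol Fe, 0.21310 mol O.
SiO2: 40.29/60.083 = 0.67057 mol → 0.67057 mol Si, 1.34114 mol O.
Total oxygen = 2.65612 mol. Normalization factor = 4/2.65612 = 1.50596.
Si per 4 O = 0.67057 × 1.50596 = 1.010.

1.010 Si apfu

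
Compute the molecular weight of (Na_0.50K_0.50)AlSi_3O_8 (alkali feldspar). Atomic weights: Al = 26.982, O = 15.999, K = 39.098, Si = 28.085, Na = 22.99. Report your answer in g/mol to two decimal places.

270.27 g/mol

M = 0.50*22.99 + 0.50*39.098 + 1*26.982 + 3*28.085 + 8*15.999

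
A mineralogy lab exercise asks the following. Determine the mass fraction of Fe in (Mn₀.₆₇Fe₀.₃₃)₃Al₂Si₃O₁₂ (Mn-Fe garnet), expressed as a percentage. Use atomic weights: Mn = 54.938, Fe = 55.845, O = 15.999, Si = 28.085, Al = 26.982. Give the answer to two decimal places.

11.15 mass %

Molar mass of (Mn₀.₆₇Fe₀.₃₃)₃Al₂Si₃O₁₂: 2.01×54.938 + 0.99×55.845 + 2×26.982 + 3×28.085 + 12×15.999 = 495.919 g/mol.
Mass of Fe per formula unit: 0.99 × 55.845 = 55.287 g.
Weight fraction Fe = 55.287 / 495.919 = 0.1115.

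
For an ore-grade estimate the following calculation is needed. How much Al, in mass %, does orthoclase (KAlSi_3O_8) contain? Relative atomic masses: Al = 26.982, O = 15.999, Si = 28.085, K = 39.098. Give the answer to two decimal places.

Molar mass of KAlSi_3O_8: 1×39.098 + 1×26.982 + 3×28.085 + 8×15.999 = 278.327 g/mol.
Mass of Al per formula unit: 1 × 26.982 = 26.982 g.
Weight fraction Al = 26.982 / 278.327 = 0.0969.

9.69 mass %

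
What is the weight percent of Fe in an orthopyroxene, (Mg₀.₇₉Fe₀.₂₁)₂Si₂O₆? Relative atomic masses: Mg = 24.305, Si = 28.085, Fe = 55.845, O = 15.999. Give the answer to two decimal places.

Molar mass of (Mg₀.₇₉Fe₀.₂₁)₂Si₂O₆: 1.58×24.305 + 0.42×55.845 + 2×28.085 + 6×15.999 = 214.021 g/mol.
Mass of Fe per formula unit: 0.42 × 55.845 = 23.455 g.
Weight fraction Fe = 23.455 / 214.021 = 0.1096.

10.96 weight percent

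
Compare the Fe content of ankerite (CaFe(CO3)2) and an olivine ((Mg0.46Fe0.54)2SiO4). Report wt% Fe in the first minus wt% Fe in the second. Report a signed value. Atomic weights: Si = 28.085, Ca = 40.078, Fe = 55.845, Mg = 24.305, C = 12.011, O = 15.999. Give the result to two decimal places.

-8.65 percentage points

M(CaFe(CO3)2) = 215.939 g/mol, so wt% Fe = 55.845/215.939 × 100 = 25.86%.
M((Mg0.46Fe0.54)2SiO4) = 174.754 g/mol, so wt% Fe = 60.313/174.754 × 100 = 34.51%.
25.86 − 34.51 = -8.65 pp.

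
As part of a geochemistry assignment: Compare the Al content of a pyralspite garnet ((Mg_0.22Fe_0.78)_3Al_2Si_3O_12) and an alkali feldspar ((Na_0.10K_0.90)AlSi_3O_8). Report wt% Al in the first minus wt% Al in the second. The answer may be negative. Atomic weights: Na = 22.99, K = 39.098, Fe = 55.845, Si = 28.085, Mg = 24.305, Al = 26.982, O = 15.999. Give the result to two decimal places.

M((Mg_0.22Fe_0.78)_3Al_2Si_3O_12) = 476.926 g/mol, so wt% Al = 53.964/476.926 × 100 = 11.31%.
M((Na_0.10K_0.90)AlSi_3O_8) = 276.716 g/mol, so wt% Al = 26.982/276.716 × 100 = 9.75%.
11.31 − 9.75 = 1.56 pp.

1.56 percentage points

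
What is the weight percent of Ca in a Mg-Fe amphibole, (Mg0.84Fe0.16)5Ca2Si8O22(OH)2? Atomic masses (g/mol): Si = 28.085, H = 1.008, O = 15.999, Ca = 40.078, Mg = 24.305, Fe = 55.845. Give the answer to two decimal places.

9.57 mass %

Molar mass of (Mg0.84Fe0.16)5Ca2Si8O22(OH)2: 4.20×24.305 + 0.80×55.845 + 2×40.078 + 8×28.085 + 24×15.999 + 2×1.008 = 837.585 g/mol.
Mass of Ca per formula unit: 2 × 40.078 = 80.156 g.
Weight fraction Ca = 80.156 / 837.585 = 0.0957.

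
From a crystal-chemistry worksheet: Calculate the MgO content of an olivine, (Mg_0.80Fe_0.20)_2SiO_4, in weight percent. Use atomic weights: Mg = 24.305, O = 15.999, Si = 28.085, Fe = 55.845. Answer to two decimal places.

Formula mass = 153.307 g/mol.
1.60 Mg → 1.6000 mol MgO per formula unit; M(MgO) = 40.304, so MgO mass = 64.486 g.
64.486/153.307 × 100 = 42.06 wt%.

42.06 wt%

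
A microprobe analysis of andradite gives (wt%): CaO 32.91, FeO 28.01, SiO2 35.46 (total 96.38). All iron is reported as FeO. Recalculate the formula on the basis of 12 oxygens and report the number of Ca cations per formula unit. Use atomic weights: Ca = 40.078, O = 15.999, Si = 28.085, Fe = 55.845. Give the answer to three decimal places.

3.265 Ca apfu

CaO (M=56.077): mol = 0.58687; Ca = 0.58687, O = 0.58687.
FeO (M=71.844): mol = 0.38987; Fe = 0.38987, O = 0.38987.
SiO2 (M=60.083): mol = 0.59018; Si = 0.59018, O = 1.18036.
ΣO = 2.15710; factor = 12/ΣO = 5.56302.
Ca apfu = 0.58687 × 5.56302 = 3.265.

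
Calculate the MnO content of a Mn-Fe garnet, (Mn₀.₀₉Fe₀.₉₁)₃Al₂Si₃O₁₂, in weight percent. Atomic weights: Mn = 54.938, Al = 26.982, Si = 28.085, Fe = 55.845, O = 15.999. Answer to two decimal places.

Formula mass = 497.497 g/mol.
0.27 Mn → 0.2700 mol MnO per formula unit; M(MnO) = 70.937, so MnO mass = 19.153 g.
19.153/497.497 × 100 = 3.85 wt%.

3.85 wt%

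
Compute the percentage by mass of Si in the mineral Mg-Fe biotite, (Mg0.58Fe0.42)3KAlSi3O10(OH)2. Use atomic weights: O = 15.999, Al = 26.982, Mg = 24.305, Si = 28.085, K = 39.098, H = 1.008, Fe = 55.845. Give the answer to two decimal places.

M((Mg0.58Fe0.42)3KAlSi3O10(OH)2) = 456.994 g/mol.
Si contributes 3 × 28.085 = 84.255 g per mole.
84.255/456.994 = 0.1844 → 18.44%.

18.44 wt%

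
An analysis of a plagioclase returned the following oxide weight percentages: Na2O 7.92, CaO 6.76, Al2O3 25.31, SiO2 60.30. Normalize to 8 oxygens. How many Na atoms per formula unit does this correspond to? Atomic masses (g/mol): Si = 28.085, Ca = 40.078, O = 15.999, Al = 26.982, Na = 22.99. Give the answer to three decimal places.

0.681 Na apfu

Na2O: 7.92/61.979 = 0.12779 mol → 0.25558 mol Na, 0.12779 mol O.
CaO: 6.76/56.077 = 0.12055 mol → 0.12055 mol Ca, 0.12055 mol O.
Al2O3: 25.31/101.961 = 0.24823 mol → 0.49646 mol Al, 0.74469 mol O.
SiO2: 60.30/60.083 = 1.00361 mol → 1.00361 mol Si, 2.00722 mol O.
Total oxygen = 3.00025 mol. Normalization factor = 8/3.00025 = 2.66644.
Na per 8 O = 0.25558 × 2.66644 = 0.681.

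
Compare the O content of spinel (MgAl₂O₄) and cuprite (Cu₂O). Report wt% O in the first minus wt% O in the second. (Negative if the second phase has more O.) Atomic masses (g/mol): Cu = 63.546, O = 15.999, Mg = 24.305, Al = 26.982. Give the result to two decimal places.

33.80 percentage points

First mineral: 63.996 g O in 142.265 g formula = 44.98 wt% O.
Second mineral: 15.999 g O in 143.091 g formula = 11.18 wt% O.
44.98% − 11.18% gives a difference of 33.80 percentage points.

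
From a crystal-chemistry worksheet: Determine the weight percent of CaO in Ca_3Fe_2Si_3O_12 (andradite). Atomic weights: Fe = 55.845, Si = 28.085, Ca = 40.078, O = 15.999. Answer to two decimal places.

33.11 wt%

Molar mass of Ca_3Fe_2Si_3O_12 = 3×40.078 + 2×55.845 + 3×28.085 + 12×15.999 = 508.167 g/mol.
Each formula unit contains 3 Ca, equivalent to 3/1 = 3.0000 mol CaO.
M(CaO) = 1×40.078 + 1×15.999 = 56.077 g/mol.
Mass of CaO per formula unit = 3.0000 × 56.077 = 168.231 g.
CaO wt% = 168.231 / 508.167 × 100 = 33.11%.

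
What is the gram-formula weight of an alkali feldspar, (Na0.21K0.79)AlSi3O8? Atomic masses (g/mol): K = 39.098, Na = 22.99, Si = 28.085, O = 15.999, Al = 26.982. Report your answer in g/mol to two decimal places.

Na: 0.21 × 22.99 = 4.8279
K: 0.79 × 39.098 = 30.8874
Al: 1 × 26.982 = 26.9820
Si: 3 × 28.085 = 84.2550
O: 8 × 15.999 = 127.9920
Summing the contributions gives the formula mass.

274.94 g/mol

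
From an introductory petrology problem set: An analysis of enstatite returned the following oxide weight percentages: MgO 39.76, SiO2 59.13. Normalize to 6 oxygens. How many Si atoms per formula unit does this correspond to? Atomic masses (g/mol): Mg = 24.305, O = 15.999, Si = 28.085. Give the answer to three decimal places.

1.998 Si apfu

39.76 wt% MgO ÷ 40.304 g/mol = 0.98650 mol, giving 0.98650 Mg and 0.98650 O.
59.13 wt% SiO2 ÷ 60.083 g/mol = 0.98414 mol, giving 0.98414 Si and 1.96828 O.
Oxygen sums to 2.95478; scaling by 6/2.95478 = 2.03061 puts the formula on 6 O.
Si: 0.98414 × 2.03061 = 1.998 atoms per formula unit.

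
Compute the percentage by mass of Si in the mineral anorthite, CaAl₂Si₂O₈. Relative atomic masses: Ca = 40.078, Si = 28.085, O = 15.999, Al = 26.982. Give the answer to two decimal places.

Formula mass = 1·40.078 + 2·26.982 + 2·28.085 + 8·15.999 = 278.204 g/mol, of which 56.170 g is Si.
So Si makes up 56.170/278.204 = 0.2019 of the mass, i.e. 20.19%.

20.19 mass %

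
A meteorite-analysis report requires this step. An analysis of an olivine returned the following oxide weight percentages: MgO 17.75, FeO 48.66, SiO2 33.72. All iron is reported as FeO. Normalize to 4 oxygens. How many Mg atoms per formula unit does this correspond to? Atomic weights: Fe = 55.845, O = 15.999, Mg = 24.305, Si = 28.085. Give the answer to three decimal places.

0.786 Mg apfu

MgO (M=40.304): mol = 0.44040; Mg = 0.44040, O = 0.44040.
FeO (M=71.844): mol = 0.67730; Fe = 0.67730, O = 0.67730.
SiO2 (M=60.083): mol = 0.56122; Si = 0.56122, O = 1.12244.
ΣO = 2.24014; factor = 4/ΣO = 1.78560.
Mg apfu = 0.44040 × 1.78560 = 0.786.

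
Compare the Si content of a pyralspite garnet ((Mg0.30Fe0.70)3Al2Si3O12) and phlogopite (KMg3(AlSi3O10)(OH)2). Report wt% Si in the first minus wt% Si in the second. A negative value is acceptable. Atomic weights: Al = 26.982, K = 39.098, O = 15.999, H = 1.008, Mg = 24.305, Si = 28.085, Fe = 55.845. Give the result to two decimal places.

First mineral: 84.255 g Si in 469.356 g formula = 17.95 wt% Si.
Second mineral: 84.255 g Si in 417.254 g formula = 20.19 wt% Si.
17.95% − 20.19% gives a difference of -2.24 percentage points.

-2.24 percentage points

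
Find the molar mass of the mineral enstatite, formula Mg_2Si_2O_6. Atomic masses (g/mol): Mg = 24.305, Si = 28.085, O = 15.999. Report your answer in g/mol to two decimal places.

200.77 g/mol

M = 2*24.305 + 2*28.085 + 6*15.999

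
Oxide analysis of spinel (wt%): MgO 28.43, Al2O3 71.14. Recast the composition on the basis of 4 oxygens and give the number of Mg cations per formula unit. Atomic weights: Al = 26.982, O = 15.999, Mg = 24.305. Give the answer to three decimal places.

MgO: 28.43/40.304 = 0.70539 mol → 0.70539 mol Mg, 0.70539 mol O.
Al2O3: 71.14/101.961 = 0.69772 mol → 1.39544 mol Al, 2.09316 mol O.
Total oxygen = 2.79855 mol. Normalization factor = 4/2.79855 = 1.42931.
Mg per 4 O = 0.70539 × 1.42931 = 1.008.

1.008 Mg apfu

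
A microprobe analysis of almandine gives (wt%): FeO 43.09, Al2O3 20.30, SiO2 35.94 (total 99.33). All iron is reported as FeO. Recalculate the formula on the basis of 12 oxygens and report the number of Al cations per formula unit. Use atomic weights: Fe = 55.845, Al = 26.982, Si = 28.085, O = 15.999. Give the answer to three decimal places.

43.09 wt% FeO ÷ 71.844 g/mol = 0.59977 mol, giving 0.59977 Fe and 0.59977 O.
20.30 wt% Al2O3 ÷ 101.961 g/mol = 0.19910 mol, giving 0.39820 Al and 0.59730 O.
35.94 wt% SiO2 ÷ 60.083 g/mol = 0.59817 mol, giving 0.59817 Si and 1.19634 O.
Oxygen sums to 2.39341; scaling by 12/2.39341 = 5.01377 puts the formula on 12 O.
Al: 0.39820 × 5.01377 = 1.996 atoms per formula unit.

1.996 Al apfu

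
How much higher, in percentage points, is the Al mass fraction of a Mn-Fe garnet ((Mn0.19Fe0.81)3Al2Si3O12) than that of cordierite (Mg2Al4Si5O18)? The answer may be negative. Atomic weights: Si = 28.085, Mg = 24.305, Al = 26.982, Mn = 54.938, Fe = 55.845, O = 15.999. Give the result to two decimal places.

Al in (Mn0.19Fe0.81)3Al2Si3O12: molar mass 497.225 g/mol; 2×26.982 = 53.964 g → 10.85 wt%.
Al in Mg2Al4Si5O18: molar mass 584.945 g/mol; 4×26.982 = 107.928 g → 18.45 wt%.
Difference = 10.85 − 18.45 = -7.60 percentage points.

-7.60 percentage points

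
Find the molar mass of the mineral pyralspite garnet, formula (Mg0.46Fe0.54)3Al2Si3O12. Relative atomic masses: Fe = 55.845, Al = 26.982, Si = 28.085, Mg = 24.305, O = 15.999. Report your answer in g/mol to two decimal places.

The formula mass is the sum 1.38×24.305 + 1.62×55.845 + 2×26.982 + 3×28.085 + 12×15.999.

454.22 g/mol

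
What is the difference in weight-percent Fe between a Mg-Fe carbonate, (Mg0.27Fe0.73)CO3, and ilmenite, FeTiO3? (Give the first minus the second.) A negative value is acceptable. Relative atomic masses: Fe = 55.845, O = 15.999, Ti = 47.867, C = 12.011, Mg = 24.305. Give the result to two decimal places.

1.17 percentage points

M((Mg0.27Fe0.73)CO3) = 107.337 g/mol, so wt% Fe = 40.767/107.337 × 100 = 37.98%.
M(FeTiO3) = 151.709 g/mol, so wt% Fe = 55.845/151.709 × 100 = 36.81%.
37.98 − 36.81 = 1.17 pp.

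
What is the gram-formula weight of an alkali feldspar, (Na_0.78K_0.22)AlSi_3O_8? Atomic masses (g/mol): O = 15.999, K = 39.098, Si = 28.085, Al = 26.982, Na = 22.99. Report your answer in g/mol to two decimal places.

265.76 g/mol

The formula mass is the sum 0.78*22.99 + 0.22*39.098 + 1*26.982 + 3*28.085 + 8*15.999.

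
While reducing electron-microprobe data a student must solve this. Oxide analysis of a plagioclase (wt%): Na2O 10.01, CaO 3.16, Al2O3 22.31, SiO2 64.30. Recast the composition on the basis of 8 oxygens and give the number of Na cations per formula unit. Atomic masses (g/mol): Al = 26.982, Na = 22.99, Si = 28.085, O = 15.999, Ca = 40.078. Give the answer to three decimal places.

0.857 Na apfu

10.01 wt% Na2O ÷ 61.979 g/mol = 0.16151 mol, giving 0.32302 Na and 0.16151 O.
3.16 wt% CaO ÷ 56.077 g/mol = 0.05635 mol, giving 0.05635 Ca and 0.05635 O.
22.31 wt% Al2O3 ÷ 101.961 g/mol = 0.21881 mol, giving 0.43762 Al and 0.65643 O.
64.30 wt% SiO2 ÷ 60.083 g/mol = 1.07019 mol, giving 1.07019 Si and 2.14038 O.
Oxygen sums to 3.01467; scaling by 8/3.01467 = 2.65369 puts the formula on 8 O.
Na: 0.32302 × 2.65369 = 0.857 atoms per formula unit.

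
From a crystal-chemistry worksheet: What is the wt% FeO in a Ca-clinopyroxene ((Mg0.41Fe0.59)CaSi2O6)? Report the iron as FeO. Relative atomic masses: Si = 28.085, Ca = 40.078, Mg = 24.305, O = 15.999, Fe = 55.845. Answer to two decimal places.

18.03 wt%

Formula mass = 235.156 g/mol.
0.59 Fe → 0.5900 mol FeO per formula unit; M(FeO) = 71.844, so FeO mass = 42.388 g.
42.388/235.156 × 100 = 18.03 wt%.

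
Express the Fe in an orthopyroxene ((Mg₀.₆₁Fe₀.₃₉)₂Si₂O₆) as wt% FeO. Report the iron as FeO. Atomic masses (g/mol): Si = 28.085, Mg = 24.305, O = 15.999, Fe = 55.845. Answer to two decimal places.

M((Mg₀.₆₁Fe₀.₃₉)₂Si₂O₆) = 225.375 g/mol; M(FeO) = 71.844 g/mol.
Moles FeO per formula unit = 0.78 Fe ÷ 1 = 0.7800.
FeO fraction = (0.7800 × 71.844) / 225.375 = 56.038/225.375 = 0.2486.

24.86 wt%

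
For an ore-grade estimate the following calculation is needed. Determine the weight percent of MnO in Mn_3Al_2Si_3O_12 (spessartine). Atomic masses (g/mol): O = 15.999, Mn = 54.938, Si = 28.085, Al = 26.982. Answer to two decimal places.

42.99 wt%

Formula mass = 495.021 g/mol.
3 Mn → 3.0000 mol MnO per formula unit; M(MnO) = 70.937, so MnO mass = 212.811 g.
212.811/495.021 × 100 = 42.99 wt%.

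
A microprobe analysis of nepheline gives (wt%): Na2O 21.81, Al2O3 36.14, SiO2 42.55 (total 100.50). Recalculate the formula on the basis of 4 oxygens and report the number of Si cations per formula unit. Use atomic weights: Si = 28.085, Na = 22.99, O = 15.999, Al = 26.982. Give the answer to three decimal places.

1.000 Si apfu

Na2O: 21.81/61.979 = 0.35189 mol → 0.70378 mol Na, 0.35189 mol O.
Al2O3: 36.14/101.961 = 0.35445 mol → 0.70890 mol Al, 1.06335 mol O.
SiO2: 42.55/60.083 = 0.70819 mol → 0.70819 mol Si, 1.41638 mol O.
Total oxygen = 2.83162 mol. Normalization factor = 4/2.83162 = 1.41262.
Si per 4 O = 0.70819 × 1.41262 = 1.000.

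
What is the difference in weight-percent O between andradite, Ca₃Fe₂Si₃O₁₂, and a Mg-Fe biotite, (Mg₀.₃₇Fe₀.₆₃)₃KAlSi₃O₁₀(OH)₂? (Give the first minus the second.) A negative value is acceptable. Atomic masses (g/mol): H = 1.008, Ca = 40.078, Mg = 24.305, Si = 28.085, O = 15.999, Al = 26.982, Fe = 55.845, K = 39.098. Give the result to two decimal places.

First mineral: 191.988 g O in 508.167 g formula = 37.78 wt% O.
Second mineral: 191.988 g O in 476.865 g formula = 40.26 wt% O.
37.78% − 40.26% gives a difference of -2.48 percentage points.

-2.48 percentage points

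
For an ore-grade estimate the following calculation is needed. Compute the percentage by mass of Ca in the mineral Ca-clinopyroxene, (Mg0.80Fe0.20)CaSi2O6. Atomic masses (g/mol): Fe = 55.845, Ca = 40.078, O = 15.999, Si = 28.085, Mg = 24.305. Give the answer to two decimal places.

Formula mass = 0.80·24.305 + 0.20·55.845 + 1·40.078 + 2·28.085 + 6·15.999 = 222.855 g/mol, of which 40.078 g is Ca.
So Ca makes up 40.078/222.855 = 0.1798 of the mass, i.e. 17.98%.

17.98 wt%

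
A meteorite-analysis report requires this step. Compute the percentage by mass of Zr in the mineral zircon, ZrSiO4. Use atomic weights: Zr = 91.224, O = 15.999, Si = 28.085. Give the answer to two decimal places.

49.77 weight percent

M(ZrSiO4) = 183.305 g/mol.
Zr contributes 1 × 91.224 = 91.224 g per mole.
91.224/183.305 = 0.4977 → 49.77%.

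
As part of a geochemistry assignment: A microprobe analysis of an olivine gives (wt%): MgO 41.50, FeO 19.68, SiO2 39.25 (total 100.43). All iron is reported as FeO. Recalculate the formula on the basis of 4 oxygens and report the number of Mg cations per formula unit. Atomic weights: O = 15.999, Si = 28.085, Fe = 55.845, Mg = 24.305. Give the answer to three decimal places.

MgO: 41.50/40.304 = 1.02967 mol → 1.02967 mol Mg, 1.02967 mol O.
FeO: 19.68/71.844 = 0.27393 mol → 0.27393 mol Fe, 0.27393 mol O.
SiO2: 39.25/60.083 = 0.65326 mol → 0.65326 mol Si, 1.30652 mol O.
Total oxygen = 2.61012 mol. Normalization factor = 4/2.61012 = 1.53250.
Mg per 4 O = 1.02967 × 1.53250 = 1.578.

1.578 Mg apfu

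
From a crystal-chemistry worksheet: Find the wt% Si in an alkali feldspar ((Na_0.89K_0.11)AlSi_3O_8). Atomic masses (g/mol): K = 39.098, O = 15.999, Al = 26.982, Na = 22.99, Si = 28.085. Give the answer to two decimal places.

31.92 mass %

M((Na_0.89K_0.11)AlSi_3O_8) = 263.991 g/mol.
Si contributes 3 × 28.085 = 84.255 g per mole.
84.255/263.991 = 0.3192 → 31.92%.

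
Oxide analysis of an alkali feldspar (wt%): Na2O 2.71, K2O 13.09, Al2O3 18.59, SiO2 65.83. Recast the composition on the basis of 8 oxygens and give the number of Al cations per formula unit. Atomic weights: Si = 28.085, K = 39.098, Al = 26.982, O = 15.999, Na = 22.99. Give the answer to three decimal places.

0.999 Al apfu

2.71 wt% Na2O ÷ 61.979 g/mol = 0.04372 mol, giving 0.08744 Na and 0.04372 O.
13.09 wt% K2O ÷ 94.195 g/mol = 0.13897 mol, giving 0.27794 K and 0.13897 O.
18.59 wt% Al2O3 ÷ 101.961 g/mol = 0.18232 mol, giving 0.36464 Al and 0.54696 O.
65.83 wt% SiO2 ÷ 60.083 g/mol = 1.09565 mol, giving 1.09565 Si and 2.19130 O.
Oxygen sums to 2.92095; scaling by 8/2.92095 = 2.73883 puts the formula on 8 O.
Al: 0.36464 × 2.73883 = 0.999 atoms per formula unit.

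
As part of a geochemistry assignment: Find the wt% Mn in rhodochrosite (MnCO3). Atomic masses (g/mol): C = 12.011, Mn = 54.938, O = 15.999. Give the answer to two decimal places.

Formula mass = 1·54.938 + 1·12.011 + 3·15.999 = 114.946 g/mol, of which 54.938 g is Mn.
So Mn makes up 54.938/114.946 = 0.4779 of the mass, i.e. 47.79%.

47.79 weight percent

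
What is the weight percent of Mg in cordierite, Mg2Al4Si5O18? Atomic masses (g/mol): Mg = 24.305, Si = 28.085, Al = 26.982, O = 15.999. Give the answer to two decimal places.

8.31 weight percent

M(Mg2Al4Si5O18) = 584.945 g/mol.
Mg contributes 2 × 24.305 = 48.610 g per mole.
48.610/584.945 = 0.0831 → 8.31%.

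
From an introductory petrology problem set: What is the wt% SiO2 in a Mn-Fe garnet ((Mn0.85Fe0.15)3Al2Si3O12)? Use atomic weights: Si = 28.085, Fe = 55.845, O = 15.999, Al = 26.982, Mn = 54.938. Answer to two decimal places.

36.38 wt%

Formula mass = 495.429 g/mol.
3 Si → 3.0000 mol SiO2 per formula unit; M(SiO2) = 60.083, so SiO2 mass = 180.249 g.
180.249/495.429 × 100 = 36.38 wt%.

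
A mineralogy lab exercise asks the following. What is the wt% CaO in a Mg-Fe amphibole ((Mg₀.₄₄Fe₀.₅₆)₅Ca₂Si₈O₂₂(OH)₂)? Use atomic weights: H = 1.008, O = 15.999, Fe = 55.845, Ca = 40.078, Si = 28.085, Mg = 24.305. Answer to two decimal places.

Molar mass of (Mg₀.₄₄Fe₀.₅₆)₅Ca₂Si₈O₂₂(OH)₂ = 2.20·24.305 + 2.80·55.845 + 2·40.078 + 8·28.085 + 24·15.999 + 2·1.008 = 900.665 g/mol.
Each formula unit contains 2 Ca, equivalent to 2/1 = 2.0000 mol CaO.
M(CaO) = 1×40.078 + 1×15.999 = 56.077 g/mol.
Mass of CaO per formula unit = 2.0000 × 56.077 = 112.154 g.
CaO wt% = 112.154 / 900.665 × 100 = 12.45%.

12.45 wt%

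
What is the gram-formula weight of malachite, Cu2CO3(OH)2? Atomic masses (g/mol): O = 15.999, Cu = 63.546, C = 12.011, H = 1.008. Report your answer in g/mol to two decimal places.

221.11 g/mol

M = 2·63.546 + 1·12.011 + 5·15.999 + 2·1.008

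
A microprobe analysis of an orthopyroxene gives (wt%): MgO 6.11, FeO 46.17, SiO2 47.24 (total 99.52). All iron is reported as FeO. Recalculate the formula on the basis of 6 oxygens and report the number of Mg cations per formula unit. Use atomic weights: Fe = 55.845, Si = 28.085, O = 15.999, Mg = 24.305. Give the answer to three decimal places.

0.384 Mg apfu

MgO (M=40.304): mol = 0.15160; Mg = 0.15160, O = 0.15160.
FeO (M=71.844): mol = 0.64264; Fe = 0.64264, O = 0.64264.
SiO2 (M=60.083): mol = 0.78625; Si = 0.78625, O = 1.57250.
ΣO = 2.36674; factor = 6/ΣO = 2.53513.
Mg apfu = 0.15160 × 2.53513 = 0.384.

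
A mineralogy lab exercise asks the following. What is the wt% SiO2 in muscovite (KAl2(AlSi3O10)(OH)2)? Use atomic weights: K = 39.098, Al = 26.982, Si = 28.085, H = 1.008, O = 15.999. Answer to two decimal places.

45.25 wt%

Formula mass = 398.303 g/mol.
3 Si → 3.0000 mol SiO2 per formula unit; M(SiO2) = 60.083, so SiO2 mass = 180.249 g.
180.249/398.303 × 100 = 45.25 wt%.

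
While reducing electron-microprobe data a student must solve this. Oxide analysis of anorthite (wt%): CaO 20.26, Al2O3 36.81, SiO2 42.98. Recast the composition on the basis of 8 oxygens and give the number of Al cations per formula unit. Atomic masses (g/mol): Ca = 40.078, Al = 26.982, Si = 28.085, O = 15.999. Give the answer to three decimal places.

CaO (M=56.077): mol = 0.36129; Ca = 0.36129, O = 0.36129.
Al2O3 (M=101.961): mol = 0.36102; Al = 0.72204, O = 1.08306.
SiO2 (M=60.083): mol = 0.71534; Si = 0.71534, O = 1.43068.
ΣO = 2.87503; factor = 8/ΣO = 2.78258.
Al apfu = 0.72204 × 2.78258 = 2.009.

2.009 Al apfu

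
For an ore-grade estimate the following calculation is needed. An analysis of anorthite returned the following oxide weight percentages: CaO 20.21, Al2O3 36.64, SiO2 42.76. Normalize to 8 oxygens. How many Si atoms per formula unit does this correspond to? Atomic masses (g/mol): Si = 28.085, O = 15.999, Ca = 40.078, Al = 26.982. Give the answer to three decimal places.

CaO: 20.21/56.077 = 0.36040 mol → 0.36040 mol Ca, 0.36040 mol O.
Al2O3: 36.64/101.961 = 0.35935 mol → 0.71870 mol Al, 1.07805 mol O.
SiO2: 42.76/60.083 = 0.71168 mol → 0.71168 mol Si, 1.42336 mol O.
Total oxygen = 2.86181 mol. Normalization factor = 8/2.86181 = 2.79543.
Si per 8 O = 0.71168 × 2.79543 = 1.989.

1.989 Si apfu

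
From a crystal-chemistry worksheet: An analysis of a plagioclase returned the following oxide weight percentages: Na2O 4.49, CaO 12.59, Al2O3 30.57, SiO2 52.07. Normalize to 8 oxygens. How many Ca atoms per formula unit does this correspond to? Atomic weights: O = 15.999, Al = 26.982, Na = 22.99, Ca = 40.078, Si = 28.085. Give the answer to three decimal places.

Na2O (M=61.979): mol = 0.07244; Na = 0.14488, O = 0.07244.
CaO (M=56.077): mol = 0.22451; Ca = 0.22451, O = 0.22451.
Al2O3 (M=101.961): mol = 0.29982; Al = 0.59964, O = 0.89946.
SiO2 (M=60.083): mol = 0.86663; Si = 0.86663, O = 1.73326.
ΣO = 2.92967; factor = 8/ΣO = 2.73068.
Ca apfu = 0.22451 × 2.73068 = 0.613.

0.613 Ca apfu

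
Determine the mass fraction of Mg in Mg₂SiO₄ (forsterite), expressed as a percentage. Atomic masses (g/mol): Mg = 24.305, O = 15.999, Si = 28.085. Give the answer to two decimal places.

34.55 mass %

M(Mg₂SiO₄) = 140.691 g/mol.
Mg contributes 2 × 24.305 = 48.610 g per mole.
48.610/140.691 = 0.3455 → 34.55%.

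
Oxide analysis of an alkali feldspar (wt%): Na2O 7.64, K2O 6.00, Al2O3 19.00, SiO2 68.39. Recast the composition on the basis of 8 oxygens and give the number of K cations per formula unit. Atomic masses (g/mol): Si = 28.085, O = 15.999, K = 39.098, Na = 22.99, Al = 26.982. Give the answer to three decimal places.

7.64 wt% Na2O ÷ 61.979 g/mol = 0.12327 mol, giving 0.24654 Na and 0.12327 O.
6.00 wt% K2O ÷ 94.195 g/mol = 0.06370 mol, giving 0.12740 K and 0.06370 O.
19.00 wt% Al2O3 ÷ 101.961 g/mol = 0.18635 mol, giving 0.37270 Al and 0.55905 O.
68.39 wt% SiO2 ÷ 60.083 g/mol = 1.13826 mol, giving 1.13826 Si and 2.27652 O.
Oxygen sums to 3.02254; scaling by 8/3.02254 = 2.64678 puts the formula on 8 O.
K: 0.12740 × 2.64678 = 0.337 atoms per formula unit.

0.337 K apfu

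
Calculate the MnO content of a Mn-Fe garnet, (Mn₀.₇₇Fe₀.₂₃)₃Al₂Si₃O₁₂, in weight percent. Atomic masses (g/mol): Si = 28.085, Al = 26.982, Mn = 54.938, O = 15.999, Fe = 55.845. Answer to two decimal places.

33.06 wt%

Formula mass = 495.647 g/mol.
2.31 Mn → 2.3100 mol MnO per formula unit; M(MnO) = 70.937, so MnO mass = 163.864 g.
163.864/495.647 × 100 = 33.06 wt%.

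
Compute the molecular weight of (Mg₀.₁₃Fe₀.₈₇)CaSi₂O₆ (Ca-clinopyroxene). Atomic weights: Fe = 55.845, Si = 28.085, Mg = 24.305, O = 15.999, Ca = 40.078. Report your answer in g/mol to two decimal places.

M = 0.13*24.305 + 0.87*55.845 + 1*40.078 + 2*28.085 + 6*15.999

243.99 g/mol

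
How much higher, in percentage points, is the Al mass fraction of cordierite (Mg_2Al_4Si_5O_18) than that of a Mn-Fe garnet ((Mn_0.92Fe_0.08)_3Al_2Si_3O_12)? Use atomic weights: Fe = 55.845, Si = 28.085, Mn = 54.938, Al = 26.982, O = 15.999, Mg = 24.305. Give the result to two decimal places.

M(Mg_2Al_4Si_5O_18) = 584.945 g/mol, so wt% Al = 107.928/584.945 × 100 = 18.45%.
M((Mn_0.92Fe_0.08)_3Al_2Si_3O_12) = 495.239 g/mol, so wt% Al = 53.964/495.239 × 100 = 10.90%.
18.45 − 10.90 = 7.55 pp.

7.55 percentage points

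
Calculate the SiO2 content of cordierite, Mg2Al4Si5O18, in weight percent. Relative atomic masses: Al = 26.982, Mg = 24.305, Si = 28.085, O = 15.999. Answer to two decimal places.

M(Mg2Al4Si5O18) = 584.945 g/mol; M(SiO2) = 60.083 g/mol.
Moles SiO2 per formula unit = 5 Si ÷ 1 = 5.0000.
SiO2 fraction = (5.0000 × 60.083) / 584.945 = 300.415/584.945 = 0.5136.

51.36 wt%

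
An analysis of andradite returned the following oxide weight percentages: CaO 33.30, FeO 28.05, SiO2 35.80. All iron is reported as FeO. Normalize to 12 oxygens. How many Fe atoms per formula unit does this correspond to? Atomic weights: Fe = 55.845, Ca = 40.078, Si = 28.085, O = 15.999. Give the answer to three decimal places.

33.30 wt% CaO ÷ 56.077 g/mol = 0.59383 mol, giving 0.59383 Ca and 0.59383 O.
28.05 wt% FeO ÷ 71.844 g/mol = 0.39043 mol, giving 0.39043 Fe and 0.39043 O.
35.80 wt% SiO2 ÷ 60.083 g/mol = 0.59584 mol, giving 0.59584 Si and 1.19168 O.
Oxygen sums to 2.17594; scaling by 12/2.17594 = 5.51486 puts the formula on 12 O.
Fe: 0.39043 × 5.51486 = 2.153 atoms per formula unit.

2.153 Fe apfu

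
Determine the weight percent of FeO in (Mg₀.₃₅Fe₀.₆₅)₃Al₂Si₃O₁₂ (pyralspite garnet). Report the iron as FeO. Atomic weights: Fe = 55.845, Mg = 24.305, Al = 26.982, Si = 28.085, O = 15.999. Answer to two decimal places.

Molar mass of (Mg₀.₃₅Fe₀.₆₅)₃Al₂Si₃O₁₂ = 1.05*24.305 + 1.95*55.845 + 2*26.982 + 3*28.085 + 12*15.999 = 464.625 g/mol.
Each formula unit contains 1.95 Fe, equivalent to 1.95/1 = 1.9500 mol FeO.
M(FeO) = 1×55.845 + 1×15.999 = 71.844 g/mol.
Mass of FeO per formula unit = 1.9500 × 71.844 = 140.096 g.
FeO wt% = 140.096 / 464.625 × 100 = 30.15%.

30.15 wt%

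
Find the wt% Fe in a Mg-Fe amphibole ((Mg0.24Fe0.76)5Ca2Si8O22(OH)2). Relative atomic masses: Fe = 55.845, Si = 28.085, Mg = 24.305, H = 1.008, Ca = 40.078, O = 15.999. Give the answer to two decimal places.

22.76 mass %

Formula mass = 1.20·24.305 + 3.80·55.845 + 2·40.078 + 8·28.085 + 24·15.999 + 2·1.008 = 932.205 g/mol, of which 212.211 g is Fe.
So Fe makes up 212.211/932.205 = 0.2276 of the mass, i.e. 22.76%.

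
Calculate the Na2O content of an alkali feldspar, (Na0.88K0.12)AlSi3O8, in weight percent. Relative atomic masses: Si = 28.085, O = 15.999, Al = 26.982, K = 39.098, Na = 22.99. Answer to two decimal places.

Molar mass of (Na0.88K0.12)AlSi3O8 = 0.88·22.99 + 0.12·39.098 + 1·26.982 + 3·28.085 + 8·15.999 = 264.152 g/mol.
Each formula unit contains 0.88 Na, equivalent to 0.88/2 = 0.4400 mol Na2O.
M(Na2O) = 2×22.99 + 1×15.999 = 61.979 g/mol.
Mass of Na2O per formula unit = 0.4400 × 61.979 = 27.271 g.
Na2O wt% = 27.271 / 264.152 × 100 = 10.32%.

10.32 wt%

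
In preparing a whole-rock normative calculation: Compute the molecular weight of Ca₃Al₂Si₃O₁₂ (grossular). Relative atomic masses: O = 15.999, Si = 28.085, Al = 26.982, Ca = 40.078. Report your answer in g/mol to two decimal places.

450.44 g/mol

Ca: 3 × 40.078 = 120.2340
Al: 2 × 26.982 = 53.9640
Si: 3 × 28.085 = 84.2550
O: 12 × 15.999 = 191.9880
Summing the contributions gives the formula mass.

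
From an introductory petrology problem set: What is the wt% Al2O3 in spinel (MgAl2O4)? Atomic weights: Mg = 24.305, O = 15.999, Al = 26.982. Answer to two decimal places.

71.67 wt%

M(MgAl2O4) = 142.265 g/mol; M(Al2O3) = 101.961 g/mol.
Moles Al2O3 per formula unit = 2 Al ÷ 2 = 1.0000.
Al2O3 fraction = (1.0000 × 101.961) / 142.265 = 101.961/142.265 = 0.7167.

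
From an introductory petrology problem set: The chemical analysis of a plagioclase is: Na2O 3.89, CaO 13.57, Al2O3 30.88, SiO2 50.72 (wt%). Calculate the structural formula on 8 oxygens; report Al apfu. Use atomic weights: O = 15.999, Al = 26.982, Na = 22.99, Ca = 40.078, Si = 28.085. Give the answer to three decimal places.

1.670 Al apfu

Na2O: 3.89/61.979 = 0.06276 mol → 0.12552 mol Na, 0.06276 mol O.
CaO: 13.57/56.077 = 0.24199 mol → 0.24199 mol Ca, 0.24199 mol O.
Al2O3: 30.88/101.961 = 0.30286 mol → 0.60572 mol Al, 0.90858 mol O.
SiO2: 50.72/60.083 = 0.84417 mol → 0.84417 mol Si, 1.68834 mol O.
Total oxygen = 2.90167 mol. Normalization factor = 8/2.90167 = 2.75703.
Al per 8 O = 0.60572 × 2.75703 = 1.670.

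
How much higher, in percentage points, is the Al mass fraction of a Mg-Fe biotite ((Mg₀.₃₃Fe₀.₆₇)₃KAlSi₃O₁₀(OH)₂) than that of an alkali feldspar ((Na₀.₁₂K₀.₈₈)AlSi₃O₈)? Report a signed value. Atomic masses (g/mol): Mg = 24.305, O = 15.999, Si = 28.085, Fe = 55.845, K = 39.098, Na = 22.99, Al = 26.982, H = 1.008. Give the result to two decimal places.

Al in (Mg₀.₃₃Fe₀.₆₇)₃KAlSi₃O₁₀(OH)₂: molar mass 480.649 g/mol; 1×26.982 = 26.982 g → 5.61 wt%.
Al in (Na₀.₁₂K₀.₈₈)AlSi₃O₈: molar mass 276.394 g/mol; 1×26.982 = 26.982 g → 9.76 wt%.
Difference = 5.61 − 9.76 = -4.15 percentage points.

-4.15 percentage points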